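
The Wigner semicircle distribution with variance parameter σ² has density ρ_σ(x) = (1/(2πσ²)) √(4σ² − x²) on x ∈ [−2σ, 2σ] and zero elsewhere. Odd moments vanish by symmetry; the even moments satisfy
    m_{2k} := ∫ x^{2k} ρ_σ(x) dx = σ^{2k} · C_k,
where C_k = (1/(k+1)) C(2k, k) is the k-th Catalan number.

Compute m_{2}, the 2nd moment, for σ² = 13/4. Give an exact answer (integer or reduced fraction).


By the scaled semicircle moment identity, m_{2k} = σ^{2k} · C_k with k = 1.
C_1 = (1/(k+1)) · C(2k, k) = (1/2) · C(2, 1) = (1/2) · 2 = 1.
σ^{2k} = (σ²)^k = (13/4)^1 = 13/4.

Therefore m_{2} = σ^{2} · C_1 = (13/4) · 1 = 13/4.


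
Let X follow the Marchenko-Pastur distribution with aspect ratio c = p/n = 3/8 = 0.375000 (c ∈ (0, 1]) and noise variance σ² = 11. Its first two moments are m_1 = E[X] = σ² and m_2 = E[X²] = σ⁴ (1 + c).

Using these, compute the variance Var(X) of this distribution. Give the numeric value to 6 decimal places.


m_1 = E[X] = σ² = 11, so m_1² = 121.
m_2 = E[X²] = σ⁴ (1 + c) = 121 · (1 + 0.375000) = 121 · 1.375000 = 166.375000.
(Note m_2 − m_1² simplifies to c · σ⁴ = 0.375000 · 121.)

Var(X) = m_2 − m_1² = 166.375000 − 121 = 45.375000.


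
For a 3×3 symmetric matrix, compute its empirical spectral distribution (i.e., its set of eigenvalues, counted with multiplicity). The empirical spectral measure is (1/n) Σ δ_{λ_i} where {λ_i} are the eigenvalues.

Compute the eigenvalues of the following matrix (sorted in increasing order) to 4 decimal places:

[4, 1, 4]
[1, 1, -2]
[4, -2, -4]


Since M is real symmetric, all three eigenvalues are real; they are the roots of det(λI − M) = λ³ − (tr M) λ² + s λ − det M, where s is the sum of the principal 2×2 minors.
tr M = 4 + 1 + (-4) = 1.
s = (4·1 − 1²) + (4·(-4) − 4²) + (1·(-4) − (-2)²) = 3 + (-32) + (-8) = -37.
det M (expand along row 1) = 4·(-8) − 1·4 + 4·(-6) = -60.
Characteristic polynomial: λ³ − λ² − 37λ + 60 = 0.
Substitute λ = y + (tr M)/3 = y + 0.333333 to remove the quadratic term: y³ + p·y + q = 0 with p = s − (tr M)²/3 = -37.333333 and q = −2(tr M)³/27 + (tr M)·s/3 − det M = 47.592593.
Three real roots ⇒ use the trigonometric (Viète) form: r = 2√(−p/3) = 7.055337, φ = arccos(3q/(p·r)) = arccos(-0.542058) = 2.143681 rad.
y_k = r·cos(φ/3 − 2πk/3) for k = 0, 1, 2 gives y = 5.329470, 1.339125, -6.668595.
λ_k = y_k + 0.333333 gives λ = 5.6628, 1.6725, -6.3353 (check: the sum is 1.0000 = tr M).

Eigenvalues sorted in increasing order: [-6.3353, 1.6725, 5.6628].


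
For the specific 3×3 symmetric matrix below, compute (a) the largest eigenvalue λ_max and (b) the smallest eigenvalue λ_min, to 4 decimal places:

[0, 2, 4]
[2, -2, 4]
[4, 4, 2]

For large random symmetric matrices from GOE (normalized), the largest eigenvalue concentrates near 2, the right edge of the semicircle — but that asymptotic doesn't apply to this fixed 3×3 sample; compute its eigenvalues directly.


Since M is real symmetric, all three eigenvalues are real; they are the roots of det(λI − M) = λ³ − (tr M) λ² + s λ − det M, where s is the sum of the principal 2×2 minors.
tr M = 0 + (-2) + 2 = 0.
s = (0·(-2) − 2²) + (0·2 − 4²) + ((-2)·2 − 4²) = -4 + (-16) + (-20) = -40.
det M (expand along row 1) = 0·(-20) − 2·(-12) + 4·16 = 88.
Characteristic polynomial: λ³ − 40λ − 88 = 0.
Substitute λ = y + (tr M)/3 = y + 0.000000 to remove the quadratic term: y³ + p·y + q = 0 with p = s − (tr M)²/3 = -40.000000 and q = −2(tr M)³/27 + (tr M)·s/3 − det M = -88.000000.
Three real roots ⇒ use the trigonometric (Viète) form: r = 2√(−p/3) = 7.302967, φ = arccos(3q/(p·r)) = arccos(0.903742) = 0.442364 rad.
y_k = r·cos(φ/3 − 2πk/3) for k = 0, 1, 2 gives y = 7.223717, -2.682649, -4.541068.
λ_k = y_k + 0.000000 gives λ = 7.2237, -2.6826, -4.5411 (check: the sum is 0.0000 = tr M).

Hence λ_max = 7.2237 and λ_min = -4.5411.


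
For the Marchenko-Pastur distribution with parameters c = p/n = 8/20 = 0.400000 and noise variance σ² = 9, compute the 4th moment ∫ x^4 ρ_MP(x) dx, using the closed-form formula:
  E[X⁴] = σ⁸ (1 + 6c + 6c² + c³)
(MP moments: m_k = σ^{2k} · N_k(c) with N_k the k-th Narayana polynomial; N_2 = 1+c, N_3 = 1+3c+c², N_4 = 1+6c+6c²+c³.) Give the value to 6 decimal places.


E[X⁴] = σ⁸ (1 + 6c + 6c² + c³) (fourth MP moment). With σ² = 9 (so σ⁸ = 6561) and c = 8/20 = 0.400000: E[X⁴] = 6561 · (1 + 6·0.400000 + 6·(0.400000)² + (0.400000)³) = 6561 · 4.424000.

So E[X^4] = 29025.864000.


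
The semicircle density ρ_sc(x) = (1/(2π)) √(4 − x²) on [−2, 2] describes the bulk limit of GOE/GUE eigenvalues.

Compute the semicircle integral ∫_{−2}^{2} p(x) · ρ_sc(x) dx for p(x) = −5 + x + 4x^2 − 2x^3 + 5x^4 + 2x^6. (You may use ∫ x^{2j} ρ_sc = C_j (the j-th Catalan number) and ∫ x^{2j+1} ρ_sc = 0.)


Write p(x) = Σ a_i x^i, split into monomials and integrate each against ρ_sc separately.
Using ∫ x^{2j} ρ_sc = C_j = (1/(j+1)) C(2j, j) (Catalan numbers) and ∫ x^{2j+1} ρ_sc = 0 (odd monomials vanish by symmetry):
  i = 0 (even): a_0 · C_{0} = -5 · 1 = -5
  i = 1 (odd): ∫ x^1 ρ_sc = 0 (vanishes)
  i = 2 (even): a_2 · C_{1} = 4 · 1 = 4
  i = 3 (odd): ∫ x^3 ρ_sc = 0 (vanishes)
  i = 4 (even): a_4 · C_{2} = 5 · 2 = 10
  i = 6 (even): a_6 · C_{3} = 2 · 5 = 10

Summing the contributions: ∫_{−2}^{2} p(x) ρ_sc(x) dx = (-5) + 4 + 10 + 10 = 19.


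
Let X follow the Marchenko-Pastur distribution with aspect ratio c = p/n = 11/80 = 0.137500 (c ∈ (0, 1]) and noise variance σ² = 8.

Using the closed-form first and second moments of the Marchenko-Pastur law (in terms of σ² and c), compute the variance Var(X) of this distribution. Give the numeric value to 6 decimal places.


Recall the MP moments m_1 = E[X] = σ² and m_2 = E[X²] = σ⁴ (1 + c).
m_1 = E[X] = σ² = 8, so m_1² = 64.
m_2 = E[X²] = σ⁴ (1 + c) = 64 · (1 + 0.137500) = 64 · 1.137500 = 72.800000.
(Note m_2 − m_1² simplifies to c · σ⁴ = 0.137500 · 64.)

Var(X) = m_2 − m_1² = 72.800000 − 64 = 8.800000.


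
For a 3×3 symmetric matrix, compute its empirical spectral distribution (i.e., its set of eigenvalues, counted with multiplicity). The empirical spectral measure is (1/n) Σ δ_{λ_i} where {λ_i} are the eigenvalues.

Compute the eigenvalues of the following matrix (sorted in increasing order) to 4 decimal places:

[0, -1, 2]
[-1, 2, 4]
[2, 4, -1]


Since M is real symmetric, all three eigenvalues are real; they are the roots of det(λI − M) = λ³ − (tr M) λ² + s λ − det M, where s is the sum of the principal 2×2 minors.
tr M = 0 + 2 + (-1) = 1.
s = (0·2 − (-1)²) + (0·(-1) − 2²) + (2·(-1) − 4²) = -1 + (-4) + (-18) = -23.
det M (expand along row 1) = 0·(-18) − (-1)·(-7) + 2·(-8) = -23.
Characteristic polynomial: λ³ − λ² − 23λ + 23 = 0.
Substitute λ = y + (tr M)/3 = y + 0.333333 to remove the quadratic term: y³ + p·y + q = 0 with p = s − (tr M)²/3 = -23.333333 and q = −2(tr M)³/27 + (tr M)·s/3 − det M = 15.259259.
Three real roots ⇒ use the trigonometric (Viète) form: r = 2√(−p/3) = 5.577734, φ = arccos(3q/(p·r)) = arccos(-0.351739) = 1.930224 rad.
y_k = r·cos(φ/3 − 2πk/3) for k = 0, 1, 2 gives y = 4.462498, 0.666667, -5.129165.
λ_k = y_k + 0.333333 gives λ = 4.7958, 1.0000, -4.7958 (check: the sum is 1.0000 = tr M).

Eigenvalues sorted in increasing order: [-4.7958, 1.0000, 4.7958].


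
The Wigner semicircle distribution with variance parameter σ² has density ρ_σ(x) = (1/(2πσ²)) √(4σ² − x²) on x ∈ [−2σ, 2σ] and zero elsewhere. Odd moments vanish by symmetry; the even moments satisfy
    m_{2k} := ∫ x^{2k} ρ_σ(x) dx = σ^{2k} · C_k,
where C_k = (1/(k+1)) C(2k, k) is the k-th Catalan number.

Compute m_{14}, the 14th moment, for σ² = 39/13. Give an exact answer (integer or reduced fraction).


By the scaled semicircle moment identity, m_{2k} = σ^{2k} · C_k with k = 7.
C_7 = (1/(k+1)) · C(2k, k) = (1/8) · C(14, 7) = (1/8) · 3432 = 429.
σ^{2k} = (σ²)^k = (39/13)^7 = 2187.

Therefore m_{14} = σ^{14} · C_7 = 2187 · 429 = 938223.


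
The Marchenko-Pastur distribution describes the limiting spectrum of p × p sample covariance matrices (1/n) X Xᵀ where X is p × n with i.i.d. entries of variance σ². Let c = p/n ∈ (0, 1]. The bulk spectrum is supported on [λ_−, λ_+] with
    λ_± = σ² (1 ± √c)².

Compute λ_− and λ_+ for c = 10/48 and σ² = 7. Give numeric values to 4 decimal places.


c = 10/48 = 0.208333; √c = 0.456435.
λ_− = σ² (1 − √c)² = 7 · (1 − 0.456435)² = 7 · (0.543565)² = 2.068237.
λ_+ = σ² (1 + √c)² = 7 · (1 + 0.456435)² = 7 · (1.456435)² = 14.848430.

Rounded to 4 decimal places: λ_− ≈ 2.0682, λ_+ ≈ 14.8484.


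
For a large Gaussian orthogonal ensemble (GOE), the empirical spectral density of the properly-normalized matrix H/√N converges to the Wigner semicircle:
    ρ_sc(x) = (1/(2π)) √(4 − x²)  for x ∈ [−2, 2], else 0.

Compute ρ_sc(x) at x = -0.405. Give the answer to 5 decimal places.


ρ_sc(x) = (1/(2π)) √(4 − x²). With x = -0.405:
  4 − x² = 4 − (-0.405)² = 4 − 0.164025 = 3.835975.
  √(4 − x²) = 1.958565.
  1/(2π) = 0.159155.
  ρ_sc(-0.405) = 0.159155 · 1.958565 = 0.311715.

Rounded to 5 decimal places: ρ_sc(-0.405) ≈ 0.31172.


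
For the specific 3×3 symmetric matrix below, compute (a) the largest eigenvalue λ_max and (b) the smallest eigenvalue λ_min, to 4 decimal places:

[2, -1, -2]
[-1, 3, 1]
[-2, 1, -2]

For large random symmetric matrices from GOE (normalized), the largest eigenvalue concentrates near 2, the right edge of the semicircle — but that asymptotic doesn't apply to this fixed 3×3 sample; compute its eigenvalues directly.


Since M is real symmetric, all three eigenvalues are real; they are the roots of det(λI − M) = λ³ − (tr M) λ² + s λ − det M, where s is the sum of the principal 2×2 minors.
tr M = 2 + 3 + (-2) = 3.
s = (2·3 − (-1)²) + (2·(-2) − (-2)²) + (3·(-2) − 1²) = 5 + (-8) + (-7) = -10.
det M (expand along row 1) = 2·(-7) − (-1)·4 + (-2)·5 = -20.
Characteristic polynomial: λ³ − 3λ² − 10λ + 20 = 0.
Substitute λ = y + (tr M)/3 = y + 1.000000 to remove the quadratic term: y³ + p·y + q = 0 with p = s − (tr M)²/3 = -13.000000 and q = −2(tr M)³/27 + (tr M)·s/3 − det M = 8.000000.
Three real roots ⇒ use the trigonometric (Viète) form: r = 2√(−p/3) = 4.163332, φ = arccos(3q/(p·r)) = arccos(-0.443432) = 2.030220 rad.
y_k = r·cos(φ/3 − 2πk/3) for k = 0, 1, 2 gives y = 3.245810, 0.635089, -3.880899.
λ_k = y_k + 1.000000 gives λ = 4.2458, 1.6351, -2.8809 (check: the sum is 3.0000 = tr M).

Hence λ_max = 4.2458 and λ_min = -2.8809.


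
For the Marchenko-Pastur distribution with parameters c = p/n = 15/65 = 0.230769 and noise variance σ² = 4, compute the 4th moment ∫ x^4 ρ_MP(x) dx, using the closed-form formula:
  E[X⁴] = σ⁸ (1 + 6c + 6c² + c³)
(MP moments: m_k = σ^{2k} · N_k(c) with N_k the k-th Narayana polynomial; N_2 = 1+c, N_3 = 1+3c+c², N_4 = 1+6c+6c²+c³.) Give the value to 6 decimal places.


E[X⁴] = σ⁸ (1 + 6c + 6c² + c³) (fourth MP moment). With σ² = 4 (so σ⁸ = 256) and c = 15/65 = 0.230769: E[X⁴] = 256 · (1 + 6·0.230769 + 6·(0.230769)² + (0.230769)³) = 256 · 2.716431.

So E[X^4] = 695.406463.


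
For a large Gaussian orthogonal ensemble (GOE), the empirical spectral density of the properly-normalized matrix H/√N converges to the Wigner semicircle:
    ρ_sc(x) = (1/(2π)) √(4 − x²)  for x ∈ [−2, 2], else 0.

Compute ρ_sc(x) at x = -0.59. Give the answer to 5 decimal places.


ρ_sc(x) = (1/(2π)) √(4 − x²). With x = -0.59:
  4 − x² = 4 − (-0.59)² = 4 − 0.348100 = 3.651900.
  √(4 − x²) = 1.910995.
  1/(2π) = 0.159155.
  ρ_sc(-0.59) = 0.159155 · 1.910995 = 0.304144.

Rounded to 5 decimal places: ρ_sc(-0.59) ≈ 0.30414.


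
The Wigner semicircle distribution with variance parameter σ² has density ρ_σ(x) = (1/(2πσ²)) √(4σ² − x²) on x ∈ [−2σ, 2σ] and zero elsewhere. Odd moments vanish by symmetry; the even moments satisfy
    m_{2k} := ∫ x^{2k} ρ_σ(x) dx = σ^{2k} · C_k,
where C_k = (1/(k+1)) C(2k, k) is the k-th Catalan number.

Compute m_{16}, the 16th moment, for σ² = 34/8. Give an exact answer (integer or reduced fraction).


By the scaled semicircle moment identity, m_{2k} = σ^{2k} · C_k with k = 8.
C_8 = (1/(k+1)) · C(2k, k) = (1/9) · C(16, 8) = (1/9) · 12870 = 1430.
σ^{2k} = (σ²)^k = (34/8)^8 = 6975757441/65536.

Therefore m_{16} = σ^{16} · C_8 = (6975757441/65536) · 1430 = 4987666570315/32768.


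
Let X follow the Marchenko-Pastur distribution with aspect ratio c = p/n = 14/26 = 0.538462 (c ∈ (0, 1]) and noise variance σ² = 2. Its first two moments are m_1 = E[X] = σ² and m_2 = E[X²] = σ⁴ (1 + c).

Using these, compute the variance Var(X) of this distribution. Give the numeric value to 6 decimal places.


m_1 = E[X] = σ² = 2, so m_1² = 4.
m_2 = E[X²] = σ⁴ (1 + c) = 4 · (1 + 0.538462) = 4 · 1.538462 = 6.153846.
(Note m_2 − m_1² simplifies to c · σ⁴ = 0.538462 · 4.)

Var(X) = m_2 − m_1² = 6.153846 − 4 = 2.153846.


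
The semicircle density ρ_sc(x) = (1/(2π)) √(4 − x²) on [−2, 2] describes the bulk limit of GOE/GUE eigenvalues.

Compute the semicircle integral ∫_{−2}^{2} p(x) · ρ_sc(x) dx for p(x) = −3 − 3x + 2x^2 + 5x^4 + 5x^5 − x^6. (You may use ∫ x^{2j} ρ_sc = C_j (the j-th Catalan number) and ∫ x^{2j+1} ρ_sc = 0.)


Write p(x) = Σ a_i x^i, split into monomials and integrate each against ρ_sc separately.
Using ∫ x^{2j} ρ_sc = C_j = (1/(j+1)) C(2j, j) (Catalan numbers) and ∫ x^{2j+1} ρ_sc = 0 (odd monomials vanish by symmetry):
  i = 0 (even): a_0 · C_{0} = -3 · 1 = -3
  i = 1 (odd): ∫ x^1 ρ_sc = 0 (vanishes)
  i = 2 (even): a_2 · C_{1} = 2 · 1 = 2
  i = 4 (even): a_4 · C_{2} = 5 · 2 = 10
  i = 5 (odd): ∫ x^5 ρ_sc = 0 (vanishes)
  i = 6 (even): a_6 · C_{3} = -1 · 5 = -5

Summing the contributions: ∫_{−2}^{2} p(x) ρ_sc(x) dx = (-3) + 2 + 10 + (-5) = 4.


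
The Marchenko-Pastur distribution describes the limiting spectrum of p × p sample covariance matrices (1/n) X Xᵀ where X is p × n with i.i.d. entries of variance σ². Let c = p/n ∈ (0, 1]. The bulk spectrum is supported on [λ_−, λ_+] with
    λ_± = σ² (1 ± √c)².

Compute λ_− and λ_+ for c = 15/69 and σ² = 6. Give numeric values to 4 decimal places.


c = 15/69 = 0.217391; √c = 0.466252.
λ_− = σ² (1 − √c)² = 6 · (1 − 0.466252)² = 6 · (0.533748)² = 1.709319.
λ_+ = σ² (1 + √c)² = 6 · (1 + 0.466252)² = 6 · (1.466252)² = 12.899377.

Rounded to 4 decimal places: λ_− ≈ 1.7093, λ_+ ≈ 12.8994.


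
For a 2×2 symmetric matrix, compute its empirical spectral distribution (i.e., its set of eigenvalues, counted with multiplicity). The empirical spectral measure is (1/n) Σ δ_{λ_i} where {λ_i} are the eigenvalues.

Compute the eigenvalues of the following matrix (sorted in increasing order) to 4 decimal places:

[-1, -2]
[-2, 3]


Since M is real symmetric, both eigenvalues are real; they are the roots of det(λI − M) = λ² − (tr M) λ + det M.
tr M = -1 + 3 = 2.
det M = (-1)·3 − (-2)² = -3 − 4 = -7.
Characteristic polynomial: λ² − 2λ − 7 = 0.
Discriminant Δ = (tr M)² − 4·det M = 4 − (-28) = 32; √Δ = 5.656854.
λ = (tr M ± √Δ)/2 = (2 ± 5.656854)/2, giving (tr M − √Δ)/2 = -1.8284 and (tr M + √Δ)/2 = 3.8284.

Eigenvalues sorted in increasing order: [-1.8284, 3.8284].


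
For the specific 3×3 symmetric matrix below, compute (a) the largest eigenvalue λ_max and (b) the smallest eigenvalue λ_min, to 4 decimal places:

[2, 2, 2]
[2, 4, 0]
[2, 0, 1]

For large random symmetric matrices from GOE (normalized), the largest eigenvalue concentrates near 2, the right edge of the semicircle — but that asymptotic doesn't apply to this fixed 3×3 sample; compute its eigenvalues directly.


Since M is real symmetric, all three eigenvalues are real; they are the roots of det(λI − M) = λ³ − (tr M) λ² + s λ − det M, where s is the sum of the principal 2×2 minors.
tr M = 2 + 4 + 1 = 7.
s = (2·4 − 2²) + (2·1 − 2²) + (4·1 − 0²) = 4 + (-2) + 4 = 6.
det M (expand along row 1) = 2·4 − 2·2 + 2·(-8) = -12.
Characteristic polynomial: λ³ − 7λ² + 6λ + 12 = 0.
Substitute λ = y + (tr M)/3 = y + 2.333333 to remove the quadratic term: y³ + p·y + q = 0 with p = s − (tr M)²/3 = -10.333333 and q = −2(tr M)³/27 + (tr M)·s/3 − det M = 0.592593.
Three real roots ⇒ use the trigonometric (Viète) form: r = 2√(−p/3) = 3.711843, φ = arccos(3q/(p·r)) = arccos(-0.046350) = 1.617163 rad.
y_k = r·cos(φ/3 − 2πk/3) for k = 0, 1, 2 gives y = 3.185483, 0.057366, -3.242849.
λ_k = y_k + 2.333333 gives λ = 5.5188, 2.3907, -0.9095 (check: the sum is 7.0000 = tr M).

Hence λ_max = 5.5188 and λ_min = -0.9095.


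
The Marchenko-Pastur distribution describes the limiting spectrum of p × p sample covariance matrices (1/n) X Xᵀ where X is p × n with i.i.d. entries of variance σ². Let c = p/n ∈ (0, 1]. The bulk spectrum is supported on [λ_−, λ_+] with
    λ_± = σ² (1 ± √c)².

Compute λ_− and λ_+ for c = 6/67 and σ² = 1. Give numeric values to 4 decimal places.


c = 6/67 = 0.089552; √c = 0.299253.
λ_− = σ² (1 − √c)² = 1 · (1 − 0.299253)² = 1 · (0.700747)² = 0.491047.
λ_+ = σ² (1 + √c)² = 1 · (1 + 0.299253)² = 1 · (1.299253)² = 1.688058.

Rounded to 4 decimal places: λ_− ≈ 0.4910, λ_+ ≈ 1.6881.


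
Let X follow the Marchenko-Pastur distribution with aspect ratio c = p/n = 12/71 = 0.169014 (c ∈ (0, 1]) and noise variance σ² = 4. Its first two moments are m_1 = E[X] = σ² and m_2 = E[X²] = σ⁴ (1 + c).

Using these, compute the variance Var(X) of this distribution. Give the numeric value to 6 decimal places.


m_1 = E[X] = σ² = 4, so m_1² = 16.
m_2 = E[X²] = σ⁴ (1 + c) = 16 · (1 + 0.169014) = 16 · 1.169014 = 18.704225.
(Note m_2 − m_1² simplifies to c · σ⁴ = 0.169014 · 16.)

Var(X) = m_2 − m_1² = 18.704225 − 16 = 2.704225.


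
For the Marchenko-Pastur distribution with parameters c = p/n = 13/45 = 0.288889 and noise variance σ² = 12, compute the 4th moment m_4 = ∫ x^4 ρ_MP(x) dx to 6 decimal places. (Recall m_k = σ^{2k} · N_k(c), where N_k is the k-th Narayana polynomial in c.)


E[X⁴] = σ⁸ (1 + 6c + 6c² + c³) (fourth MP moment). With σ² = 12 (so σ⁸ = 20736) and c = 13/45 = 0.288889: E[X⁴] = 20736 · (1 + 6·0.288889 + 6·(0.288889)² + (0.288889)³) = 20736 · 3.258184.

So E[X^4] = 67561.699556.


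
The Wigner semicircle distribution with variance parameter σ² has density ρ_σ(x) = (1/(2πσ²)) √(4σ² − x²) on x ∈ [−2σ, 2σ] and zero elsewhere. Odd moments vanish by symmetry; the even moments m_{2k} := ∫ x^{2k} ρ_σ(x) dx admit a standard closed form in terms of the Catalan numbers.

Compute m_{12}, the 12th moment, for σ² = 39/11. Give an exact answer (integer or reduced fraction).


By the scaled semicircle moment identity, m_{2k} = σ^{2k} · C_k with k = 6.
C_6 = (1/(k+1)) · C(2k, k) = (1/7) · C(12, 6) = (1/7) · 924 = 132.
σ^{2k} = (σ²)^k = (39/11)^6 = 3518743761/1771561.

Therefore m_{12} = σ^{12} · C_6 = (3518743761/1771561) · 132 = 42224925132/161051.


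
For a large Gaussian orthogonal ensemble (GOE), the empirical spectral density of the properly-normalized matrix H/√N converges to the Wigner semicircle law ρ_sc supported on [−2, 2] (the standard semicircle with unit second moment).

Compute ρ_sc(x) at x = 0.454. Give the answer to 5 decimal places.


ρ_sc(x) = (1/(2π)) √(4 − x²). With x = 0.454:
  4 − x² = 4 − (0.454)² = 4 − 0.206116 = 3.793884.
  √(4 − x²) = 1.947790.
  1/(2π) = 0.159155.
  ρ_sc(0.454) = 0.159155 · 1.947790 = 0.310000.

Rounded to 5 decimal places: ρ_sc(0.454) ≈ 0.31000.


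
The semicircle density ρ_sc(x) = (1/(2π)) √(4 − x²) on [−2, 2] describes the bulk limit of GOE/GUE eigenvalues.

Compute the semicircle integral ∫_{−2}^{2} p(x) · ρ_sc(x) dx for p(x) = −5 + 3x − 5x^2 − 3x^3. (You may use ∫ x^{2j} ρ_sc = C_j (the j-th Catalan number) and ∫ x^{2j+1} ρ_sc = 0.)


Write p(x) = Σ a_i x^i, split into monomials and integrate each against ρ_sc separately.
Using ∫ x^{2j} ρ_sc = C_j = (1/(j+1)) C(2j, j) (Catalan numbers) and ∫ x^{2j+1} ρ_sc = 0 (odd monomials vanish by symmetry):
  i = 0 (even): a_0 · C_{0} = -5 · 1 = -5
  i = 1 (odd): ∫ x^1 ρ_sc = 0 (vanishes)
  i = 2 (even): a_2 · C_{1} = -5 · 1 = -5
  i = 3 (odd): ∫ x^3 ρ_sc = 0 (vanishes)

Summing the contributions: ∫_{−2}^{2} p(x) ρ_sc(x) dx = (-5) + (-5) = -10.


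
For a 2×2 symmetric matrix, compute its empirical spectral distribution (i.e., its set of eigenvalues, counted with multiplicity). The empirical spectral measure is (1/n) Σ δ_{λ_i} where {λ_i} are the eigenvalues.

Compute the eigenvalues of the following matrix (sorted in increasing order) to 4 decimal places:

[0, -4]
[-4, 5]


Since M is real symmetric, both eigenvalues are real; they are the roots of det(λI − M) = λ² − (tr M) λ + det M.
tr M = 0 + 5 = 5.
det M = 0·5 − (-4)² = 0 − 16 = -16.
Characteristic polynomial: λ² − 5λ − 16 = 0.
Discriminant Δ = (tr M)² − 4·det M = 25 − (-64) = 89; √Δ = 9.433981.
λ = (tr M ± √Δ)/2 = (5 ± 9.433981)/2, giving (tr M − √Δ)/2 = -2.2170 and (tr M + √Δ)/2 = 7.2170.

Eigenvalues sorted in increasing order: [-2.2170, 7.2170].


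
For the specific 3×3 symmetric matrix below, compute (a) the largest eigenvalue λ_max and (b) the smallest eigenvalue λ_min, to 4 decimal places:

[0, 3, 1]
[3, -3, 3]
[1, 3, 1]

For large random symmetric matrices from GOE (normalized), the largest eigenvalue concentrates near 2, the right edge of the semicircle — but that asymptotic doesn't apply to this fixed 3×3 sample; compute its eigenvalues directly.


Since M is real symmetric, all three eigenvalues are real; they are the roots of det(λI − M) = λ³ − (tr M) λ² + s λ − det M, where s is the sum of the principal 2×2 minors.
tr M = 0 + (-3) + 1 = -2.
s = (0·(-3) − 3²) + (0·1 − 1²) + ((-3)·1 − 3²) = -9 + (-1) + (-12) = -22.
det M (expand along row 1) = 0·(-12) − 3·0 + 1·12 = 12.
Characteristic polynomial: λ³ + 2λ² − 22λ − 12 = 0.
Substitute λ = y + (tr M)/3 = y − 0.666667 to remove the quadratic term: y³ + p·y + q = 0 with p = s − (tr M)²/3 = -23.333333 and q = −2(tr M)³/27 + (tr M)·s/3 − det M = 3.259259.
Three real roots ⇒ use the trigonometric (Viète) form: r = 2√(−p/3) = 5.577734, φ = arccos(3q/(p·r)) = arccos(-0.075129) = 1.645996 rad.
y_k = r·cos(φ/3 − 2πk/3) for k = 0, 1, 2 gives y = 4.759042, 0.139800, -4.898841.
λ_k = y_k − 0.666667 gives λ = 4.0924, -0.5269, -5.5655 (check: the sum is -2.0000 = tr M).

Hence λ_max = 4.0924 and λ_min = -5.5655.


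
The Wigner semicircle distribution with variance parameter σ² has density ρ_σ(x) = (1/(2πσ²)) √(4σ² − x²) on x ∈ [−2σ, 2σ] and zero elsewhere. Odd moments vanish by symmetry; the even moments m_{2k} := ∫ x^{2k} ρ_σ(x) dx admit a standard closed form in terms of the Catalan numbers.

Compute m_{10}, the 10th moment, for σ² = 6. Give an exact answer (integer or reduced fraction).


By the scaled semicircle moment identity, m_{2k} = σ^{2k} · C_k with k = 5.
C_5 = (1/(k+1)) · C(2k, k) = (1/6) · C(10, 5) = (1/6) · 252 = 42.
σ^{2k} = (σ²)^k = (6)^5 = 7776.

Therefore m_{10} = σ^{10} · C_5 = 7776 · 42 = 326592.


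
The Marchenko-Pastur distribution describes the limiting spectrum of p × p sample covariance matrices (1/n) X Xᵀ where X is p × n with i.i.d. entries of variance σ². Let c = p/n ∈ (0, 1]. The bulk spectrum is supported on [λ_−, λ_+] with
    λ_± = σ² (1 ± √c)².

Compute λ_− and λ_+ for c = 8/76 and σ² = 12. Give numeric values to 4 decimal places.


c = 8/76 = 0.105263; √c = 0.324443.
λ_− = σ² (1 − √c)² = 12 · (1 − 0.324443)² = 12 · (0.675557)² = 5.476530.
λ_+ = σ² (1 + √c)² = 12 · (1 + 0.324443)² = 12 · (1.324443)² = 21.049786.

Rounded to 4 decimal places: λ_− ≈ 5.4765, λ_+ ≈ 21.0498.


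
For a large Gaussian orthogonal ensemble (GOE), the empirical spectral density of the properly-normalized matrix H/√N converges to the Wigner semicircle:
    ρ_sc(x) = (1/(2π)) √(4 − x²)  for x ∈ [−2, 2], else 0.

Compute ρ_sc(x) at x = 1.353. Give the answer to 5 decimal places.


ρ_sc(x) = (1/(2π)) √(4 − x²). With x = 1.353:
  4 − x² = 4 − (1.353)² = 4 − 1.830609 = 2.169391.
  √(4 − x²) = 1.472885.
  1/(2π) = 0.159155.
  ρ_sc(1.353) = 0.159155 · 1.472885 = 0.234417.

Rounded to 5 decimal places: ρ_sc(1.353) ≈ 0.23442.


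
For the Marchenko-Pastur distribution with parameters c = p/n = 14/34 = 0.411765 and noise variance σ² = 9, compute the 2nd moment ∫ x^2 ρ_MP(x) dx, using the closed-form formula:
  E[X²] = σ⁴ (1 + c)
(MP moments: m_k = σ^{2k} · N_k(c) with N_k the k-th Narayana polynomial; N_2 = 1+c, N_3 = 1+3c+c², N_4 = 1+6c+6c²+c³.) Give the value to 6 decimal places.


E[X²] = σ⁴ (1 + c) (second MP moment). With σ² = 9 (so σ⁴ = 81) and c = 14/34 = 0.411765: E[X²] = 81 · (1 + 0.411765) = 81 · 1.411765.

So E[X^2] = 114.352941.


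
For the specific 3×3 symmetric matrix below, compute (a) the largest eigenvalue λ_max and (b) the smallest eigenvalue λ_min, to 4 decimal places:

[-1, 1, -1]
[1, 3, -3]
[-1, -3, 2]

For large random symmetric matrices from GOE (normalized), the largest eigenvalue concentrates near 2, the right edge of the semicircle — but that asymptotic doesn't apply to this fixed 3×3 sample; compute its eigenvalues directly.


Since M is real symmetric, all three eigenvalues are real; they are the roots of det(λI − M) = λ³ − (tr M) λ² + s λ − det M, where s is the sum of the principal 2×2 minors.
tr M = -1 + 3 + 2 = 4.
s = ((-1)·3 − 1²) + ((-1)·2 − (-1)²) + (3·2 − (-3)²) = -4 + (-3) + (-3) = -10.
det M (expand along row 1) = (-1)·(-3) − 1·(-1) + (-1)·0 = 4.
Characteristic polynomial: λ³ − 4λ² − 10λ − 4 = 0.
Substitute λ = y + (tr M)/3 = y + 1.333333 to remove the quadratic term: y³ + p·y + q = 0 with p = s − (tr M)²/3 = -15.333333 and q = −2(tr M)³/27 + (tr M)·s/3 − det M = -22.074074.
Three real roots ⇒ use the trigonometric (Viète) form: r = 2√(−p/3) = 4.521553, φ = arccos(3q/(p·r)) = arccos(0.955167) = 0.300571 rad.
y_k = r·cos(φ/3 − 2πk/3) for k = 0, 1, 2 gives y = 4.498878, -1.857771, -2.641107.
λ_k = y_k + 1.333333 gives λ = 5.8322, -0.5244, -1.3078 (check: the sum is 4.0000 = tr M).

Hence λ_max = 5.8322 and λ_min = -1.3078.


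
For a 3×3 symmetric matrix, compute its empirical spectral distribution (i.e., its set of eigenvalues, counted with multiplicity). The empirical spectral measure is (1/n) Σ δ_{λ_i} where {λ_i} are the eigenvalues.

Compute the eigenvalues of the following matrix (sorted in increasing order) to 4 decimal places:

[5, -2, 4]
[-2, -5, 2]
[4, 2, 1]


Since M is real symmetric, all three eigenvalues are real; they are the roots of det(λI − M) = λ³ − (tr M) λ² + s λ − det M, where s is the sum of the principal 2×2 minors.
tr M = 5 + (-5) + 1 = 1.
s = (5·(-5) − (-2)²) + (5·1 − 4²) + ((-5)·1 − 2²) = -29 + (-11) + (-9) = -49.
det M (expand along row 1) = 5·(-9) − (-2)·(-10) + 4·16 = -1.
Characteristic polynomial: λ³ − λ² − 49λ + 1 = 0.
Substitute λ = y + (tr M)/3 = y + 0.333333 to remove the quadratic term: y³ + p·y + q = 0 with p = s − (tr M)²/3 = -49.333333 and q = −2(tr M)³/27 + (tr M)·s/3 − det M = -15.407407.
Three real roots ⇒ use the trigonometric (Viète) form: r = 2√(−p/3) = 8.110350, φ = arccos(3q/(p·r)) = arccos(0.115524) = 1.455014 rad.
y_k = r·cos(φ/3 − 2πk/3) for k = 0, 1, 2 gives y = 7.175006, -0.312933, -6.862072.
λ_k = y_k + 0.333333 gives λ = 7.5083, 0.0204, -6.5287 (check: the sum is 1.0000 = tr M).

Eigenvalues sorted in increasing order: [-6.5287, 0.0204, 7.5083].


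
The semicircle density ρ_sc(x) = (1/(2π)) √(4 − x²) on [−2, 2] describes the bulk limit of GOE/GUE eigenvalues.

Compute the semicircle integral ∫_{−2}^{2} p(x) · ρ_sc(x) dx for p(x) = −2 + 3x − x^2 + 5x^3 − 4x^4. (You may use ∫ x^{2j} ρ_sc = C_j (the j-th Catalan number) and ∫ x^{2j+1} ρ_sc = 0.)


Write p(x) = Σ a_i x^i, split into monomials and integrate each against ρ_sc separately.
Using ∫ x^{2j} ρ_sc = C_j = (1/(j+1)) C(2j, j) (Catalan numbers) and ∫ x^{2j+1} ρ_sc = 0 (odd monomials vanish by symmetry):
  i = 0 (even): a_0 · C_{0} = -2 · 1 = -2
  i = 1 (odd): ∫ x^1 ρ_sc = 0 (vanishes)
  i = 2 (even): a_2 · C_{1} = -1 · 1 = -1
  i = 3 (odd): ∫ x^3 ρ_sc = 0 (vanishes)
  i = 4 (even): a_4 · C_{2} = -4 · 2 = -8

Summing the contributions: ∫_{−2}^{2} p(x) ρ_sc(x) dx = (-2) + (-1) + (-8) = -11.


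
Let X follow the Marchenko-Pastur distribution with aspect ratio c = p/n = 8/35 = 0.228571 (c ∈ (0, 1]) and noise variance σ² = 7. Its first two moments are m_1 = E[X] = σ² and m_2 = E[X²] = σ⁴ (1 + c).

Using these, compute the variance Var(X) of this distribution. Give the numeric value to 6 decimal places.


m_1 = E[X] = σ² = 7, so m_1² = 49.
m_2 = E[X²] = σ⁴ (1 + c) = 49 · (1 + 0.228571) = 49 · 1.228571 = 60.200000.
(Note m_2 − m_1² simplifies to c · σ⁴ = 0.228571 · 49.)

Var(X) = m_2 − m_1² = 60.200000 − 49 = 11.200000.


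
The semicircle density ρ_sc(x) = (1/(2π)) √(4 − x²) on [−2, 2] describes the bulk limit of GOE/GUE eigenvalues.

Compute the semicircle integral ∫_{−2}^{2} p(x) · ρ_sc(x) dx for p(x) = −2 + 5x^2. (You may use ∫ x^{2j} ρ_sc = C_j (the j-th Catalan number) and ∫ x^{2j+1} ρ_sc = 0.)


Write p(x) = Σ a_i x^i, split into monomials and integrate each against ρ_sc separately.
Using ∫ x^{2j} ρ_sc = C_j = (1/(j+1)) C(2j, j) (Catalan numbers) and ∫ x^{2j+1} ρ_sc = 0 (odd monomials vanish by symmetry):
  i = 0 (even): a_0 · C_{0} = -2 · 1 = -2
  i = 2 (even): a_2 · C_{1} = 5 · 1 = 5

Summing the contributions: ∫_{−2}^{2} p(x) ρ_sc(x) dx = (-2) + 5 = 3.


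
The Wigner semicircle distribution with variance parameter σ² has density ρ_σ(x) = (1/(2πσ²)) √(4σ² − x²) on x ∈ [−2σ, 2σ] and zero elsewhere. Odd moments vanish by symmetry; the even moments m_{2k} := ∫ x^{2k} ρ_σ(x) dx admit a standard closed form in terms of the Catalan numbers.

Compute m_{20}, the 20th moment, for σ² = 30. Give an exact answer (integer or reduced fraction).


By the scaled semicircle moment identity, m_{2k} = σ^{2k} · C_k with k = 10.
C_10 = (1/(k+1)) · C(2k, k) = (1/11) · C(20, 10) = (1/11) · 184756 = 16796.
σ^{2k} = (σ²)^k = (30)^10 = 590490000000000.

Therefore m_{20} = σ^{20} · C_10 = 590490000000000 · 16796 = 9917870040000000000.


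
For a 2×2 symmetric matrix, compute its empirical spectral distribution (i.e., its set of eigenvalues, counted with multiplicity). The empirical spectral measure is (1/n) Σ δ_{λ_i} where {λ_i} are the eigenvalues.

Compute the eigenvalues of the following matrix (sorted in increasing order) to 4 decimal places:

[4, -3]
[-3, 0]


Since M is real symmetric, both eigenvalues are real; they are the roots of det(λI − M) = λ² − (tr M) λ + det M.
tr M = 4 + 0 = 4.
det M = 4·0 − (-3)² = 0 − 9 = -9.
Characteristic polynomial: λ² − 4λ − 9 = 0.
Discriminant Δ = (tr M)² − 4·det M = 16 − (-36) = 52; √Δ = 7.211103.
λ = (tr M ± √Δ)/2 = (4 ± 7.211103)/2, giving (tr M − √Δ)/2 = -1.6056 and (tr M + √Δ)/2 = 5.6056.

Eigenvalues sorted in increasing order: [-1.6056, 5.6056].


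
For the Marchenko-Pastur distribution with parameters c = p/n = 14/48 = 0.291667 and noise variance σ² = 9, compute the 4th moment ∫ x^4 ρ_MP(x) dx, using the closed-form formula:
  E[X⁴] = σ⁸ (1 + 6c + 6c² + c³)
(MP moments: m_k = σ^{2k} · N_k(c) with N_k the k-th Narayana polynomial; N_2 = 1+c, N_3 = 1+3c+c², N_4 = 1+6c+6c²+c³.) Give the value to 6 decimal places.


E[X⁴] = σ⁸ (1 + 6c + 6c² + c³) (fourth MP moment). With σ² = 9 (so σ⁸ = 6561) and c = 14/48 = 0.291667: E[X⁴] = 6561 · (1 + 6·0.291667 + 6·(0.291667)² + (0.291667)³) = 6561 · 3.285229.

So E[X^4] = 21554.384766.


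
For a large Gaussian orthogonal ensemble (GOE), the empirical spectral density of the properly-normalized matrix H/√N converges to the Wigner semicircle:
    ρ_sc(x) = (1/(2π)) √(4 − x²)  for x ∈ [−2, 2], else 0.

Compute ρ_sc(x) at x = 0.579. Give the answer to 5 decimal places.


ρ_sc(x) = (1/(2π)) √(4 − x²). With x = 0.579:
  4 − x² = 4 − (0.579)² = 4 − 0.335241 = 3.664759.
  √(4 − x²) = 1.914356.
  1/(2π) = 0.159155.
  ρ_sc(0.579) = 0.159155 · 1.914356 = 0.304679.

Rounded to 5 decimal places: ρ_sc(0.579) ≈ 0.30468.


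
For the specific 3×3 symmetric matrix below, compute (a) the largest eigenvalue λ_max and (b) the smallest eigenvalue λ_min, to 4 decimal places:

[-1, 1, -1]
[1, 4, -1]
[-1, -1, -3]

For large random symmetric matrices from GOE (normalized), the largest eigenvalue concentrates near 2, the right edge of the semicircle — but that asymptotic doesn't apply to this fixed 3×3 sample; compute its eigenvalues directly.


Since M is real symmetric, all three eigenvalues are real; they are the roots of det(λI − M) = λ³ − (tr M) λ² + s λ − det M, where s is the sum of the principal 2×2 minors.
tr M = -1 + 4 + (-3) = 0.
s = ((-1)·4 − 1²) + ((-1)·(-3) − (-1)²) + (4·(-3) − (-1)²) = -5 + 2 + (-13) = -16.
det M (expand along row 1) = (-1)·(-13) − 1·(-4) + (-1)·3 = 14.
Characteristic polynomial: λ³ − 16λ − 14 = 0.
Substitute λ = y + (tr M)/3 = y + 0.000000 to remove the quadratic term: y³ + p·y + q = 0 with p = s − (tr M)²/3 = -16.000000 and q = −2(tr M)³/27 + (tr M)·s/3 − det M = -14.000000.
Three real roots ⇒ use the trigonometric (Viète) form: r = 2√(−p/3) = 4.618802, φ = arccos(3q/(p·r)) = arccos(0.568329) = 0.966323 rad.
y_k = r·cos(φ/3 − 2πk/3) for k = 0, 1, 2 gives y = 4.381259, -0.924364, -3.456895.
λ_k = y_k + 0.000000 gives λ = 4.3813, -0.9244, -3.4569 (check: the sum is 0.0000 = tr M).

Hence λ_max = 4.3813 and λ_min = -3.4569.


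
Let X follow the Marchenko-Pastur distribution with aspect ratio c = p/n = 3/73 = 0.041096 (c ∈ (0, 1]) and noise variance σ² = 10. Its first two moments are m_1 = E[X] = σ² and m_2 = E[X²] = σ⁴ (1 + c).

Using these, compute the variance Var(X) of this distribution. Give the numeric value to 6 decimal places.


m_1 = E[X] = σ² = 10, so m_1² = 100.
m_2 = E[X²] = σ⁴ (1 + c) = 100 · (1 + 0.041096) = 100 · 1.041096 = 104.109589.
(Note m_2 − m_1² simplifies to c · σ⁴ = 0.041096 · 100.)

Var(X) = m_2 − m_1² = 104.109589 − 100 = 4.109589.


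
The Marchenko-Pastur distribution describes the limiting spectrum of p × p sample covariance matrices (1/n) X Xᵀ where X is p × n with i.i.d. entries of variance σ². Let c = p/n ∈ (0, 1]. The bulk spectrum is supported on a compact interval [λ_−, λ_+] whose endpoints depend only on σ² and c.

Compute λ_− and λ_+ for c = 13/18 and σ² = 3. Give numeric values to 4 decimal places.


c = 13/18 = 0.722222; √c = 0.849837.
λ_− = σ² (1 − √c)² = 3 · (1 − 0.849837)² = 3 · (0.150163)² = 0.067647.
λ_+ = σ² (1 + √c)² = 3 · (1 + 0.849837)² = 3 · (1.849837)² = 10.265686.

Rounded to 4 decimal places: λ_− ≈ 0.0676, λ_+ ≈ 10.2657.


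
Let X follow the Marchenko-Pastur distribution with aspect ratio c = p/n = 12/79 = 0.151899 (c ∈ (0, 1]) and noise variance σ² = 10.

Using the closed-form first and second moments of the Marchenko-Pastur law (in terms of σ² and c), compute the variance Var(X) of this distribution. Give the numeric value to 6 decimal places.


Recall the MP moments m_1 = E[X] = σ² and m_2 = E[X²] = σ⁴ (1 + c).
m_1 = E[X] = σ² = 10, so m_1² = 100.
m_2 = E[X²] = σ⁴ (1 + c) = 100 · (1 + 0.151899) = 100 · 1.151899 = 115.189873.
(Note m_2 − m_1² simplifies to c · σ⁴ = 0.151899 · 100.)

Var(X) = m_2 − m_1² = 115.189873 − 100 = 15.189873.


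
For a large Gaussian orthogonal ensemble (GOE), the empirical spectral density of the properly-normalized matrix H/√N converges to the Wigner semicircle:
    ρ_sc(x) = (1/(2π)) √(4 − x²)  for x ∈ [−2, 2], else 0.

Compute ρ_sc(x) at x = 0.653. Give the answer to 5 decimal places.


ρ_sc(x) = (1/(2π)) √(4 − x²). With x = 0.653:
  4 − x² = 4 − (0.653)² = 4 − 0.426409 = 3.573591.
  √(4 − x²) = 1.890394.
  1/(2π) = 0.159155.
  ρ_sc(0.653) = 0.159155 · 1.890394 = 0.300866.

Rounded to 5 decimal places: ρ_sc(0.653) ≈ 0.30087.


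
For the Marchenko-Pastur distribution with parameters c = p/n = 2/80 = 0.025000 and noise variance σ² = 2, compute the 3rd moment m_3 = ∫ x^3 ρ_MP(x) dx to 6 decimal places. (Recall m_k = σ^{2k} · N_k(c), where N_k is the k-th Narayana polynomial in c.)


E[X³] = σ⁶ (1 + 3c + c²) (third MP moment). With σ² = 2 (so σ⁶ = 8) and c = 2/80 = 0.025000: E[X³] = 8 · (1 + 3·0.025000 + (0.025000)²) = 8 · 1.075625.

So E[X^3] = 8.605000.


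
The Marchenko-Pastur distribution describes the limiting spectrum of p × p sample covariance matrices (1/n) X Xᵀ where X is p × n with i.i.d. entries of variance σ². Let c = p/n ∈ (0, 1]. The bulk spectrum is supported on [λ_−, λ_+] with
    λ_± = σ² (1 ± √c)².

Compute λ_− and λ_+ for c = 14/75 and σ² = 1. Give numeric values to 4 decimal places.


c = 14/75 = 0.186667; √c = 0.432049.
λ_− = σ² (1 − √c)² = 1 · (1 − 0.432049)² = 1 · (0.567951)² = 0.322568.
λ_+ = σ² (1 + √c)² = 1 · (1 + 0.432049)² = 1 · (1.432049)² = 2.050765.

Rounded to 4 decimal places: λ_− ≈ 0.3226, λ_+ ≈ 2.0508.


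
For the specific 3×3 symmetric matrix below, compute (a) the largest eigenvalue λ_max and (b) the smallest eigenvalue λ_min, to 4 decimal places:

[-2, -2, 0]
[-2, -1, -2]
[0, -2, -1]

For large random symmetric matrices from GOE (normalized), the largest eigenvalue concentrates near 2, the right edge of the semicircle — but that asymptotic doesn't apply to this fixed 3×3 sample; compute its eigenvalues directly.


Since M is real symmetric, all three eigenvalues are real; they are the roots of det(λI − M) = λ³ − (tr M) λ² + s λ − det M, where s is the sum of the principal 2×2 minors.
tr M = -2 + (-1) + (-1) = -4.
s = ((-2)·(-1) − (-2)²) + ((-2)·(-1) − 0²) + ((-1)·(-1) − (-2)²) = -2 + 2 + (-3) = -3.
det M (expand along row 1) = (-2)·(-3) − (-2)·2 + 0·4 = 10.
Characteristic polynomial: λ³ + 4λ² − 3λ − 10 = 0.
Substitute λ = y + (tr M)/3 = y − 1.333333 to remove the quadratic term: y³ + p·y + q = 0 with p = s − (tr M)²/3 = -8.333333 and q = −2(tr M)³/27 + (tr M)·s/3 − det M = -1.259259.
Three real roots ⇒ use the trigonometric (Viète) form: r = 2√(−p/3) = 3.333333, φ = arccos(3q/(p·r)) = arccos(0.136000) = 1.434374 rad.
y_k = r·cos(φ/3 − 2πk/3) for k = 0, 1, 2 gives y = 2.959531, -0.151529, -2.808003.
λ_k = y_k − 1.333333 gives λ = 1.6262, -1.4849, -4.1413 (check: the sum is -4.0000 = tr M).

Hence λ_max = 1.6262 and λ_min = -4.1413.


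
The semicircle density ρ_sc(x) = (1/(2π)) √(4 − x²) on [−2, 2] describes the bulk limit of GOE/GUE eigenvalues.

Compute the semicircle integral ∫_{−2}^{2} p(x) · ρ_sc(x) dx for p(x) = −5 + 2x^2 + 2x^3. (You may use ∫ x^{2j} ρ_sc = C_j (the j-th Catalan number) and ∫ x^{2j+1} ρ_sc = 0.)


Write p(x) = Σ a_i x^i, split into monomials and integrate each against ρ_sc separately.
Using ∫ x^{2j} ρ_sc = C_j = (1/(j+1)) C(2j, j) (Catalan numbers) and ∫ x^{2j+1} ρ_sc = 0 (odd monomials vanish by symmetry):
  i = 0 (even): a_0 · C_{0} = -5 · 1 = -5
  i = 2 (even): a_2 · C_{1} = 2 · 1 = 2
  i = 3 (odd): ∫ x^3 ρ_sc = 0 (vanishes)

Summing the contributions: ∫_{−2}^{2} p(x) ρ_sc(x) dx = (-5) + 2 = -3.
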